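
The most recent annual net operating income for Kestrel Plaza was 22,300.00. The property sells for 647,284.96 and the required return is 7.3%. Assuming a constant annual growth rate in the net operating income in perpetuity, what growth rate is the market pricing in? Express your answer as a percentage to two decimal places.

3.73%

P = D₀(1+g)/(r−g) ⇒ P(r−g) = D₀(1+g) ⇒ g(P+D₀) = P·r − D₀
g = (P·r − D₀)/(P + D₀) = (647,284.96×0.073 − 22,300.00) / (647,284.96 + 22,300.00) = 0.037265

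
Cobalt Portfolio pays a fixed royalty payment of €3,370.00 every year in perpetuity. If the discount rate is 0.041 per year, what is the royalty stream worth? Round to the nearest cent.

Level perpetuity: PV = C / r = €3,370.00 / 0.041 = €82,195.12

€82195.12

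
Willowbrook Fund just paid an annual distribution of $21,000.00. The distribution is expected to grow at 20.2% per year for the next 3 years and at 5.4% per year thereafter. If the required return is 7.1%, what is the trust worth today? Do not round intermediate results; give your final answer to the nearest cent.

$1920292.34

D_1 = 25242.00000
D_2 = 30340.88400
D_3 = 36469.74257
Terminal value at year 3: TV = D_3×(1+g_2)/(r−g_2) = 38439.10867/0.017 = 2261124.03922
P_0 = D_1/(1+r)^1 + D_2/(1+r)^2 + D_3/(1+r)^3 + TV/(1+r)^3
    = 23568.62745 + 26451.43809 + 29686.86142 + 1840585.40834 = 1920292.33531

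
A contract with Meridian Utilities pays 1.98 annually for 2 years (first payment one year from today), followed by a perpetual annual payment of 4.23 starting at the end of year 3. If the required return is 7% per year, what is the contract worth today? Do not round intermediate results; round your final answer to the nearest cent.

PV of 2-year annuity: 1.98 × [1 − (1+0.07)^−2] / 0.07 = 3.57988
Perpetuity value at year 2: 4.23 / 0.07 = 60.42857
PV of perpetuity: 60.42857 / (1+0.07)^2 = 52.78065
Total PV = 3.57988 + 52.78065 = 56.36053

56.36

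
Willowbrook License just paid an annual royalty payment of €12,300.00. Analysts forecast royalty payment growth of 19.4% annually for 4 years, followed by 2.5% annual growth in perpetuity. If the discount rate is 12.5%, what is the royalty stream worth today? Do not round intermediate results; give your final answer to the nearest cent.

D_1 = 14686.20000
D_2 = 17535.32280
D_3 = 20937.17542
D_4 = 24998.98746
Terminal value at year 4: TV = D_4×(1+g_2)/(r−g_2) = 25623.96214/0.1 = 256239.62142
P_0 = D_1/(1+r)^1 + D_2/(1+r)^2 + D_3/(1+r)^3 + D_4/(1+r)^4 + TV/(1+r)^4
    = 13054.40000 + 13855.06987 + 14704.84749 + 15606.74480 + 159969.13418 = 217190.19632

€217190.20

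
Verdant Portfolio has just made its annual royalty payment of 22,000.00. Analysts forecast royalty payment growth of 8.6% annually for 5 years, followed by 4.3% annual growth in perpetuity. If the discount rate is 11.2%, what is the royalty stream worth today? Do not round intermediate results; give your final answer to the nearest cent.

397969.92

D_1 = 23892.00000
D_2 = 25946.71200
D_3 = 28178.12923
D_4 = 30601.44835
D_5 = 33233.17290
Terminal value at year 5: TV = D_5×(1+g_2)/(r−g_2) = 34662.19934/0.069 = 502350.71505
P_0 = D_1/(1+r)^1 + D_2/(1+r)^2 + D_3/(1+r)^3 + D_4/(1+r)^4 + D_5/(1+r)^5 + TV/(1+r)^5
    = 21485.61151 + 20983.25009 + 20492.63453 + 20013.49020 + 19545.54888 + 295449.38381 = 397969.91902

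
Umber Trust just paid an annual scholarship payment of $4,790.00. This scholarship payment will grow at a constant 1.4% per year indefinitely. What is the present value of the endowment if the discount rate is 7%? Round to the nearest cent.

D₁ = D₀ × (1 + g) = $4,790.00 × 1.014 = $4,857.0600
Growing perpetuity: P = D₁ / (r − g) = $4,857.0600 / (0.07 − 0.014) = $86,733.21

$86733.21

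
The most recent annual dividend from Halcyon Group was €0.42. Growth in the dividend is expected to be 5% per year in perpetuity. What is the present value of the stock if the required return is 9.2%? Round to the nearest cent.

€10.50

D₁ = D₀ × (1 + g) = €0.42 × 1.05 = €0.4410
Growing perpetuity: P = D₁ / (r − g) = €0.4410 / (0.092 − 0.05) = €10.50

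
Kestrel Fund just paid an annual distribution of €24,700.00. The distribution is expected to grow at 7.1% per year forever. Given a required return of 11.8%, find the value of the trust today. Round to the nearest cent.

€562844.68

D₁ = D₀ × (1 + g) = €24,700.00 × 1.071 = €26,453.7000
Growing perpetuity: P = D₁ / (r − g) = €26,453.7000 / (0.118 − 0.071) = €562,844.68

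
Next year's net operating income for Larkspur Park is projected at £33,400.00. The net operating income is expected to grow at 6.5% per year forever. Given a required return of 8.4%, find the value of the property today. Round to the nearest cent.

£1757894.74

Growing perpetuity: P = D₁ / (r − g) = £33,400.0000 / (0.084 − 0.065) = £1,757,894.74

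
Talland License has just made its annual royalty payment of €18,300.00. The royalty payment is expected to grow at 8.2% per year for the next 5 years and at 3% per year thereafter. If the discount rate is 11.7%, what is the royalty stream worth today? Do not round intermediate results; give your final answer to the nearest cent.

D_1 = 19800.60000
D_2 = 21424.24920
D_3 = 23181.03763
D_4 = 25081.88272
D_5 = 27138.59710
Terminal value at year 5: TV = D_5×(1+g_2)/(r−g_2) = 27952.75502/0.087 = 321296.03467
P_0 = D_1/(1+r)^1 + D_2/(1+r)^2 + D_3/(1+r)^3 + D_4/(1+r)^4 + D_5/(1+r)^5 + TV/(1+r)^5
    = 17726.58908 + 17171.14537 + 16633.10590 + 16111.92532 + 15607.07538 + 184773.42118 = 268023.26225

€268023.26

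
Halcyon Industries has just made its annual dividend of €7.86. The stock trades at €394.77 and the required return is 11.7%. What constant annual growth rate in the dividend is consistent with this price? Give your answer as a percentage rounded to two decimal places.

P = D₀(1+g)/(r−g) ⇒ P(r−g) = D₀(1+g) ⇒ g(P+D₀) = P·r − D₀
g = (P·r − D₀)/(P + D₀) = (€394.77×0.117 − €7.86) / (€394.77 + €7.86) = 0.095194

9.52%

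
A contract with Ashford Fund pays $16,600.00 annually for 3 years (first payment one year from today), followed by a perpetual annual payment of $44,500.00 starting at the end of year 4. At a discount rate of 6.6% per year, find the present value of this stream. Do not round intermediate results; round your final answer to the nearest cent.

PV of 3-year annuity: $16,600.00 × [1 − (1+0.066)^−3] / 0.066 = 43883.98763
Perpetuity value at year 3: $44,500.00 / 0.066 = 674242.42424
PV of perpetuity: 674242.42424 / (1+0.066)^3 = 556601.61403
Total PV = 43883.98763 + 556601.61403 = 600485.60166

$600485.60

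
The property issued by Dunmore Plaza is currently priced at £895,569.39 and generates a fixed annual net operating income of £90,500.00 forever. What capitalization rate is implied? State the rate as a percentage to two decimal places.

P = C/r ⇒ r = C/P = £90,500.00/£895,569.39 = 0.101053

10.11%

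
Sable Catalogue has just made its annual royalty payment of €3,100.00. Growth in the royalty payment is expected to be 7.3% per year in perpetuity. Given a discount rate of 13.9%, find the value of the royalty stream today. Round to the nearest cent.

€50398.48

D₁ = D₀ × (1 + g) = €3,100.00 × 1.073 = €3,326.3000
Growing perpetuity: P = D₁ / (r − g) = €3,326.3000 / (0.139 − 0.073) = €50,398.48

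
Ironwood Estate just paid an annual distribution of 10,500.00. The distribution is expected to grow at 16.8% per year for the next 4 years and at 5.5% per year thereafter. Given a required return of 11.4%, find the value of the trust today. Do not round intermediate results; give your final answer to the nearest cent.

274235.14

D_1 = 12264.00000
D_2 = 14324.35200
D_3 = 16730.84314
D_4 = 19541.62478
Terminal value at year 4: TV = D_4×(1+g_2)/(r−g_2) = 20616.41415/0.059 = 349430.74824
P_0 = D_1/(1+r)^1 + D_2/(1+r)^2 + D_3/(1+r)^3 + D_4/(1+r)^4 + TV/(1+r)^4
    = 11008.97666 + 11542.62544 + 12102.14229 + 12688.78115 + 226892.61203 = 274235.13757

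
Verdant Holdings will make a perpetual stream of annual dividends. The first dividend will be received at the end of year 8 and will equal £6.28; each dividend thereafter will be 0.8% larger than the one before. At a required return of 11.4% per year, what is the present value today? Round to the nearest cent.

Value at end of year 7: C₁ / (r − g) = £6.28 / (0.114 − 0.008) = £59.2453
Discount to today: PV = £59.2453 / (1 + 0.114)^7 = £59.2453 / 2.129101 = £27.83

£27.83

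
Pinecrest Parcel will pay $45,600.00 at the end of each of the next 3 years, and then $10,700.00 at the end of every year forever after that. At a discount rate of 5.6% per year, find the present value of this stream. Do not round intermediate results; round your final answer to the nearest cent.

PV of 3-year annuity: $45,600.00 × [1 − (1+0.056)^−3] / 0.056 = 122797.05631
Perpetuity value at year 3: $10,700.00 / 0.056 = 191071.42857
PV of perpetuity: 191071.42857 / (1+0.056)^3 = 162257.20703
Total PV = 122797.05631 + 162257.20703 = 285054.26333

$285054.26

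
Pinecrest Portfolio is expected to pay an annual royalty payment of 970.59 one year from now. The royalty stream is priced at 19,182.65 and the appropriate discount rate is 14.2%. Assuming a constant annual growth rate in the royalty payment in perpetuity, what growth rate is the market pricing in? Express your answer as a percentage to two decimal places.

9.14%

P = D₁/(r−g) ⇒ g = r − D₁/P = 0.142 − 970.59/19,182.65 = 0.091403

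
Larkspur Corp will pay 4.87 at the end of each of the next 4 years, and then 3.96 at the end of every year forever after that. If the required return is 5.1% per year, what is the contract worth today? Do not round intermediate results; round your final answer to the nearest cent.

PV of 4-year annuity: 4.87 × [1 − (1+0.051)^−4] / 0.051 = 17.22874
Perpetuity value at year 4: 3.96 / 0.051 = 77.64706
PV of perpetuity: 77.64706 / (1+0.051)^4 = 63.63765
Total PV = 17.22874 + 63.63765 = 80.86639

80.87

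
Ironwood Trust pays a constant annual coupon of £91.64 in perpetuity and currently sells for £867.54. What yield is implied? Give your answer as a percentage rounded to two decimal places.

10.56%

P = C/r ⇒ r = C/P = £91.64/£867.54 = 0.105632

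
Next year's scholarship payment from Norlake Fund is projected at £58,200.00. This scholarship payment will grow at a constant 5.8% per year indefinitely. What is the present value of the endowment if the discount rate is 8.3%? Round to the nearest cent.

£2328000.00

Growing perpetuity: P = D₁ / (r − g) = £58,200.0000 / (0.083 − 0.058) = £2,328,000.00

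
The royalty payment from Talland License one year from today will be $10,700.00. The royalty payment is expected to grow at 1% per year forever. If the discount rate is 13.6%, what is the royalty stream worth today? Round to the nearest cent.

Growing perpetuity: P = D₁ / (r − g) = $10,700.0000 / (0.136 − 0.01) = $84,920.63

$84920.63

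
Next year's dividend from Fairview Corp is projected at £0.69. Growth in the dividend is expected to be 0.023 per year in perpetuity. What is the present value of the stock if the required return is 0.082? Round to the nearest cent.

Growing perpetuity: P = D₁ / (r − g) = £0.6900 / (0.082 − 0.023) = £11.69

£11.69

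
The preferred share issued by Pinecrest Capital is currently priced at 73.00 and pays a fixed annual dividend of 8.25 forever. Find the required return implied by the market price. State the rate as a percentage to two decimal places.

11.30%

P = C/r ⇒ r = C/P = 8.25/73.00 = 0.113014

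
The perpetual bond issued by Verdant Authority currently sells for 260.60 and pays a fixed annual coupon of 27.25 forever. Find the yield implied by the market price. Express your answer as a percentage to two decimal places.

10.46%

P = C/r ⇒ r = C/P = 27.25/260.60 = 0.104566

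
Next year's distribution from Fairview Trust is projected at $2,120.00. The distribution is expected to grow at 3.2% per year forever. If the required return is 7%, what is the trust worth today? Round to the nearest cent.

Growing perpetuity: P = D₁ / (r − g) = $2,120.0000 / (0.07 − 0.032) = $55,789.47

$55789.47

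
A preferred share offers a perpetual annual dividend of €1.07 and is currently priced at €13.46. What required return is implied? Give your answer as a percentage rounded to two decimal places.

7.95%

P = C/r ⇒ r = C/P = €1.07/€13.46 = 0.079495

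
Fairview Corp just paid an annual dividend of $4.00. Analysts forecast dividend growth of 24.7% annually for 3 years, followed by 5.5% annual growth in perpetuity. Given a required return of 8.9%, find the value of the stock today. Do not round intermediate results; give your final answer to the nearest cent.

$202.19

D_1 = 4.98800
D_2 = 6.22004
D_3 = 7.75638
Terminal value at year 3: TV = D_3×(1+g_2)/(r−g_2) = 8.18299/0.034 = 240.67606
P_0 = D_1/(1+r)^1 + D_2/(1+r)^2 + D_3/(1+r)^3 + TV/(1+r)^3
    = 4.58035 + 5.24490 + 6.00587 + 186.35852 = 202.18964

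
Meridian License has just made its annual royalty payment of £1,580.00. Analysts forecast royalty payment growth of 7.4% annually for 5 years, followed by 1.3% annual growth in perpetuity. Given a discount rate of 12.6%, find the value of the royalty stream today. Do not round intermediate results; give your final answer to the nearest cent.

£18052.56

D_1 = 1696.92000
D_2 = 1822.49208
D_3 = 1957.35649
D_4 = 2102.20087
D_5 = 2257.76374
Terminal value at year 5: TV = D_5×(1+g_2)/(r−g_2) = 2287.11467/0.113 = 20239.95281
P_0 = D_1/(1+r)^1 + D_2/(1+r)^2 + D_3/(1+r)^3 + D_4/(1+r)^4 + D_5/(1+r)^5 + TV/(1+r)^5
    = 1507.03375 + 1437.43716 + 1371.05463 + 1307.73772 + 1247.34486 + 11181.94993 = 18052.55804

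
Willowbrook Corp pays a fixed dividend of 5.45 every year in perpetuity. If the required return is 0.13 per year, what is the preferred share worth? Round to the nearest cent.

Level perpetuity: PV = C / r = 5.45 / 0.13 = 41.92

41.92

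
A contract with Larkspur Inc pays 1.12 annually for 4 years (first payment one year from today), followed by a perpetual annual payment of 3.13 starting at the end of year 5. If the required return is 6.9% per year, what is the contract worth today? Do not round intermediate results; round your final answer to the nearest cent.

PV of 4-year annuity: 1.12 × [1 − (1+0.069)^−4] / 0.069 = 3.80226
Perpetuity value at year 4: 3.13 / 0.069 = 45.36232
PV of perpetuity: 45.36232 / (1+0.069)^4 = 34.73637
Total PV = 3.80226 + 34.73637 = 38.53863

38.54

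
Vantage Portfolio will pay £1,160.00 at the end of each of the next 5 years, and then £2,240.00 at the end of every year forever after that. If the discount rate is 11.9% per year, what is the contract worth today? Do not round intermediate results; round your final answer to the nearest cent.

£14920.71

PV of 5-year annuity: £1,160.00 × [1 − (1+0.119)^−5] / 0.119 = 4191.92016
Perpetuity value at year 5: £2,240.00 / 0.119 = 18823.52941
PV of perpetuity: 18823.52941 / (1+0.119)^5 = 10728.78703
Total PV = 4191.92016 + 10728.78703 = 14920.70719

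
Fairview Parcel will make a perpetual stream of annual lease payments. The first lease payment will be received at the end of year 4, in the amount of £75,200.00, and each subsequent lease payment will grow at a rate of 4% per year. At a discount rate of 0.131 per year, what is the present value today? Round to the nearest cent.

Value at end of year 3: C₁ / (r − g) = £75,200.00 / (0.131 − 0.04) = £826,373.6264
Discount to today: PV = £826,373.6264 / (1 + 0.131)^3 = £826,373.6264 / 1.446731 = £571,200.57

£571200.57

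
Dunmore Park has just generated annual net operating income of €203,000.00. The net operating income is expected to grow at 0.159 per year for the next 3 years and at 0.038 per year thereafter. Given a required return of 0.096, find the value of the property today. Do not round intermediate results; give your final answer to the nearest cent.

D_1 = 235277.00000
D_2 = 272686.04300
D_3 = 316043.12384
Terminal value at year 3: TV = D_3×(1+g_2)/(r−g_2) = 328052.76254/0.058 = 5656082.11281
P_0 = D_1/(1+r)^1 + D_2/(1+r)^2 + D_3/(1+r)^3 + TV/(1+r)^3
    = 214668.79562 + 227008.33405 + 240057.17078 + 4296195.57353 = 4977929.87398

€4977929.87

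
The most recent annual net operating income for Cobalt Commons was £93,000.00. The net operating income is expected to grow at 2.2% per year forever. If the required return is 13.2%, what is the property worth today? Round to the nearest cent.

£864054.55

D₁ = D₀ × (1 + g) = £93,000.00 × 1.022 = £95,046.0000
Growing perpetuity: P = D₁ / (r − g) = £95,046.0000 / (0.132 − 0.022) = £864,054.55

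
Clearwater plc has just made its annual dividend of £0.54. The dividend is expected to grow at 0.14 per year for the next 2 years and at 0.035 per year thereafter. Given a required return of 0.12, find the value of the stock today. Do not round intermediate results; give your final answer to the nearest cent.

D_1 = 0.61560
D_2 = 0.70178
Terminal value at year 2: TV = D_2×(1+g_2)/(r−g_2) = 0.72635/0.085 = 8.54525
P_0 = D_1/(1+r)^1 + D_2/(1+r)^2 + TV/(1+r)^2
    = 0.54964 + 0.55946 + 6.81222 = 7.92132

£7.92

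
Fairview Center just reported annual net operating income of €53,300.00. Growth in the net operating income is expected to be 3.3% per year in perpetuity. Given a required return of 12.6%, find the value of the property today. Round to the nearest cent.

D₁ = D₀ × (1 + g) = €53,300.00 × 1.033 = €55,058.9000
Growing perpetuity: P = D₁ / (r − g) = €55,058.9000 / (0.126 − 0.033) = €592,031.18

€592031.18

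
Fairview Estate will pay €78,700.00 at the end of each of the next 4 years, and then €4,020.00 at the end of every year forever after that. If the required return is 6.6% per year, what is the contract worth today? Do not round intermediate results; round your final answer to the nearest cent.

PV of 4-year annuity: €78,700.00 × [1 − (1+0.066)^−4] / 0.066 = 268998.49829
Perpetuity value at year 4: €4,020.00 / 0.066 = 60909.09091
PV of perpetuity: 60909.09091 / (1+0.066)^4 = 47168.63394
Total PV = 268998.49829 + 47168.63394 = 316167.13223

€316167.13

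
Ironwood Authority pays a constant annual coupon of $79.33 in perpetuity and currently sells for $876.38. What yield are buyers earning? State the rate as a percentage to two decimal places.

9.05%

P = C/r ⇒ r = C/P = $79.33/$876.38 = 0.090520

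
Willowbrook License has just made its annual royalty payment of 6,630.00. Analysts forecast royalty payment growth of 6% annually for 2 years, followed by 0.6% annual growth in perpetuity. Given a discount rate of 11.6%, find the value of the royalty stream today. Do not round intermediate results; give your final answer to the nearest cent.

D_1 = 7027.80000
D_2 = 7449.46800
Terminal value at year 2: TV = D_2×(1+g_2)/(r−g_2) = 7494.16481/0.11 = 68128.77098
P_0 = D_1/(1+r)^1 + D_2/(1+r)^2 + TV/(1+r)^2
    = 6297.31183 + 5981.31769 + 54701.86902 = 66980.49853

66980.50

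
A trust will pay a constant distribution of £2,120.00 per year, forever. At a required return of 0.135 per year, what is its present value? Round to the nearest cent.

£15703.70

Level perpetuity: PV = C / r = £2,120.00 / 0.135 = £15,703.70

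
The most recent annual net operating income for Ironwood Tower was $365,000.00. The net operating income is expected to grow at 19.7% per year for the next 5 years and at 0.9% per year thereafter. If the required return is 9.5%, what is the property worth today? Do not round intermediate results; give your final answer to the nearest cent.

D_1 = 436905.00000
D_2 = 522975.28500
D_3 = 626001.41615
D_4 = 749323.69513
D_5 = 896940.46307
Terminal value at year 5: TV = D_5×(1+g_2)/(r−g_2) = 905012.92723/0.086 = 10523406.13061
P_0 = D_1/(1+r)^1 + D_2/(1+r)^2 + D_3/(1+r)^3 + D_4/(1+r)^4 + D_5/(1+r)^5 + TV/(1+r)^5
    = 399000.00000 + 436167.12329 + 476796.38957 + 521210.29983 + 569761.39625 + 6684758.70716 = 9087693.91609

$9087693.92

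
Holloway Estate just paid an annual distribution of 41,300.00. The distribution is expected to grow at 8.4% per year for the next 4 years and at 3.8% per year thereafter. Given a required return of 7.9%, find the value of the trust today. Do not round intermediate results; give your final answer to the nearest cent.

D_1 = 44769.20000
D_2 = 48529.81280
D_3 = 52606.31708
D_4 = 57025.24771
Terminal value at year 4: TV = D_4×(1+g_2)/(r−g_2) = 59192.20712/0.041 = 1443712.36884
P_0 = D_1/(1+r)^1 + D_2/(1+r)^2 + D_3/(1+r)^3 + D_4/(1+r)^4 + TV/(1+r)^4
    = 41491.38091 + 41683.64866 + 41876.80737 + 42070.86115 + 1065111.07018 = 1232233.76827

1232233.77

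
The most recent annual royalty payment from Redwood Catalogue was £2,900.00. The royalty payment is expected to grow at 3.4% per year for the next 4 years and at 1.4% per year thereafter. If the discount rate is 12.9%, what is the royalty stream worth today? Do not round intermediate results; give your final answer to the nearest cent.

£27347.18

D_1 = 2998.60000
D_2 = 3100.55240
D_3 = 3205.97118
D_4 = 3314.97420
Terminal value at year 4: TV = D_4×(1+g_2)/(r−g_2) = 3361.38384/0.115 = 29229.42470
P_0 = D_1/(1+r)^1 + D_2/(1+r)^2 + D_3/(1+r)^3 + D_4/(1+r)^4 + TV/(1+r)^4
    = 2655.97874 + 2432.49072 + 2227.80815 + 2040.34865 + 17990.55245 = 27347.17871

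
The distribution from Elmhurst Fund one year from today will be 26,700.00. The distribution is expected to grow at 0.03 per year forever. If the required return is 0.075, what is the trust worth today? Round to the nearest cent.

593333.33

Growing perpetuity: P = D₁ / (r − g) = 26,700.0000 / (0.075 − 0.03) = 593,333.33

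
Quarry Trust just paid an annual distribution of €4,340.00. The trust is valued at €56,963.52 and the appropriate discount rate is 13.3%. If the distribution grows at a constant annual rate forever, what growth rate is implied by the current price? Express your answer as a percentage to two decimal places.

P = D₀(1+g)/(r−g) ⇒ P(r−g) = D₀(1+g) ⇒ g(P+D₀) = P·r − D₀
g = (P·r − D₀)/(P + D₀) = (€56,963.52×0.133 − €4,340.00) / (€56,963.52 + €4,340.00) = 0.052789

5.28%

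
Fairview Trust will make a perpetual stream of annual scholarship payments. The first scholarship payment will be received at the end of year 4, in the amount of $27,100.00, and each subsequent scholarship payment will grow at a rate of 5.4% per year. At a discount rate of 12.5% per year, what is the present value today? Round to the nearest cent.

Value at end of year 3: C₁ / (r − g) = $27,100.00 / (0.125 − 0.054) = $381,690.1408
Discount to today: PV = $381,690.1408 / (1 + 0.125)^3 = $381,690.1408 / 1.423828 = $268,073.19

$268073.19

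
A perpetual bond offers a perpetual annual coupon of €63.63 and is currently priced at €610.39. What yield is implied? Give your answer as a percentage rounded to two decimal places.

10.42%

P = C/r ⇒ r = C/P = €63.63/€610.39 = 0.104245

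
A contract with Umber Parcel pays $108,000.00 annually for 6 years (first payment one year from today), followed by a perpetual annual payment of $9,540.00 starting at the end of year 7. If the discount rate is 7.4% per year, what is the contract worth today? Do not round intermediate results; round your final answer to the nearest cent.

PV of 6-year annuity: $108,000.00 × [1 − (1+0.074)^−6] / 0.074 = 508490.48643
Perpetuity value at year 6: $9,540.00 / 0.074 = 128918.91892
PV of perpetuity: 128918.91892 / (1+0.074)^6 = 84002.25928
Total PV = 508490.48643 + 84002.25928 = 592492.74572

$592492.75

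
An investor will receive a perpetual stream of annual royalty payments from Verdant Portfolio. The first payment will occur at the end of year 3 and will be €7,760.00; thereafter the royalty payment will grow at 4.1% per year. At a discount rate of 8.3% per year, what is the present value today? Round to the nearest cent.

€157527.19

Value at end of year 2: C₁ / (r − g) = €7,760.00 / (0.083 − 0.041) = €184,761.9048
Discount to today: PV = €184,761.9048 / (1 + 0.083)^2 = €184,761.9048 / 1.172889 = €157,527.19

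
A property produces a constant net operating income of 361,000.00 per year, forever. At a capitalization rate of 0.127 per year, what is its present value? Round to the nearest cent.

Level perpetuity: PV = C / r = 361,000.00 / 0.127 = 2,842,519.69

2842519.69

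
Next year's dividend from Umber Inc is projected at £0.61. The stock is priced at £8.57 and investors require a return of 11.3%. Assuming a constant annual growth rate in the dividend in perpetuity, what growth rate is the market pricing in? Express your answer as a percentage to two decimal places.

4.18%

P = D₁/(r−g) ⇒ g = r − D₁/P = 0.113 − £0.61/£8.57 = 0.041821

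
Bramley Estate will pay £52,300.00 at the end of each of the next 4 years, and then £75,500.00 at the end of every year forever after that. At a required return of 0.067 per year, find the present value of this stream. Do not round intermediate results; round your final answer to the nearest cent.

PV of 4-year annuity: £52,300.00 × [1 − (1+0.067)^−4] / 0.067 = 178357.55428
Perpetuity value at year 4: £75,500.00 / 0.067 = 1126865.67164
PV of perpetuity: 1126865.67164 / (1+0.067)^4 = 869389.66117
Total PV = 178357.55428 + 869389.66117 = 1047747.21544

£1047747.22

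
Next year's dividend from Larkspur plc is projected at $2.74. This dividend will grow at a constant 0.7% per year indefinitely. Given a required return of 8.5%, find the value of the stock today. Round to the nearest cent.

$35.13

Growing perpetuity: P = D₁ / (r − g) = $2.7400 / (0.085 − 0.007) = $35.13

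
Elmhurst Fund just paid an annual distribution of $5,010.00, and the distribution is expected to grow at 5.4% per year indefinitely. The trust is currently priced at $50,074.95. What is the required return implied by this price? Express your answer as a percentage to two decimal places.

15.95%

D₁ = $5,010.00 × 1.054 = $5,280.5400
P = D₁/(r − g) ⇒ r = D₁/P + g = $5,280.5400/$50,074.95 + 0.054 = 0.105453 + 0.054 = 0.159453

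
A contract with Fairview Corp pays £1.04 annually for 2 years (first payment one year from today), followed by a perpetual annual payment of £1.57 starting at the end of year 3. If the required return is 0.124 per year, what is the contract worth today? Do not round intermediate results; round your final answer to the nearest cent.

£11.77

PV of 2-year annuity: £1.04 × [1 − (1+0.124)^−2] / 0.124 = 1.74846
Perpetuity value at year 2: £1.57 / 0.124 = 12.66129
PV of perpetuity: 12.66129 / (1+0.124)^2 = 10.02179
Total PV = 1.74846 + 10.02179 = 11.77025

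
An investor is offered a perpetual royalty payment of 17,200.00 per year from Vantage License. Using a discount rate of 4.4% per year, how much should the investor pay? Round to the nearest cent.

Level perpetuity: PV = C / r = 17,200.00 / 0.044 = 390,909.09

390909.09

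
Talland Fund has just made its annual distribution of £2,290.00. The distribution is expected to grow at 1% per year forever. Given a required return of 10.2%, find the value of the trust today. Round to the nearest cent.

£25140.22

D₁ = D₀ × (1 + g) = £2,290.00 × 1.01 = £2,312.9000
Growing perpetuity: P = D₁ / (r − g) = £2,312.9000 / (0.102 − 0.01) = £25,140.22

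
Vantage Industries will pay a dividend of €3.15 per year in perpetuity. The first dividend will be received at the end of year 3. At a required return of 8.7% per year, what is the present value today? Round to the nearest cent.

Value at end of year 2: C / r = €3.15 / 0.087 = €36.2069
Discount to today: PV = €36.2069 / (1 + 0.087)^2 = €36.2069 / 1.181569 = €30.64

€30.64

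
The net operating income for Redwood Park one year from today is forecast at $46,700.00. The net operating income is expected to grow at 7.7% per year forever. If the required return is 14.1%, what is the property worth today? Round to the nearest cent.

$729687.50

Growing perpetuity: P = D₁ / (r − g) = $46,700.0000 / (0.141 − 0.077) = $729,687.50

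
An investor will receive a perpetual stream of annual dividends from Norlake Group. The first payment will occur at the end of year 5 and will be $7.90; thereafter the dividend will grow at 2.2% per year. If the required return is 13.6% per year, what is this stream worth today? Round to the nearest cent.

$41.61

Value at end of year 4: C₁ / (r − g) = $7.90 / (0.136 − 0.022) = $69.2982
Discount to today: PV = $69.2982 / (1 + 0.136)^4 = $69.2982 / 1.665380 = $41.61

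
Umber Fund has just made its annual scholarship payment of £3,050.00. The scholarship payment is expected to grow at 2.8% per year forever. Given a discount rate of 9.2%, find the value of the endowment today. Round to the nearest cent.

£48990.63

D₁ = D₀ × (1 + g) = £3,050.00 × 1.028 = £3,135.4000
Growing perpetuity: P = D₁ / (r − g) = £3,135.4000 / (0.092 − 0.028) = £48,990.63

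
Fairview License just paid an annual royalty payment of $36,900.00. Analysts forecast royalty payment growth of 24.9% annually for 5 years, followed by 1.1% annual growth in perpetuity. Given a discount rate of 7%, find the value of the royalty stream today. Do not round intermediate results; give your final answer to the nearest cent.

$1670827.96

D_1 = 46088.10000
D_2 = 57564.03690
D_3 = 71897.48209
D_4 = 89799.95513
D_5 = 112160.14395
Terminal value at year 5: TV = D_5×(1+g_2)/(r−g_2) = 113393.90554/0.059 = 1921930.60235
P_0 = D_1/(1+r)^1 + D_2/(1+r)^2 + D_3/(1+r)^3 + D_4/(1+r)^4 + D_5/(1+r)^5 + TV/(1+r)^5
    = 43072.99065 + 50278.65918 + 58689.76198 + 68507.95581 + 79968.63253 + 1370309.95740 = 1670827.95756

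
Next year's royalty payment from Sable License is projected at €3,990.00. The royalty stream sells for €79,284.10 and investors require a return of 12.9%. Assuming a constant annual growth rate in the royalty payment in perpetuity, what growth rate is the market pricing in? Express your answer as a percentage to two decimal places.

P = D₁/(r−g) ⇒ g = r − D₁/P = 0.129 − €3,990.00/€79,284.10 = 0.078675

7.87%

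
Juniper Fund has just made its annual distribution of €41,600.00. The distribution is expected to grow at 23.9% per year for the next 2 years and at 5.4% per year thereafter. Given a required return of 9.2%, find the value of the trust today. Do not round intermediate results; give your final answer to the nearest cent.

€1586168.42

D_1 = 51542.40000
D_2 = 63861.03360
Terminal value at year 2: TV = D_2×(1+g_2)/(r−g_2) = 67309.52941/0.038 = 1771303.40564
P_0 = D_1/(1+r)^1 + D_2/(1+r)^2 + TV/(1+r)^2
    = 47200.00000 + 53553.84615 + 1485414.57490 = 1586168.42105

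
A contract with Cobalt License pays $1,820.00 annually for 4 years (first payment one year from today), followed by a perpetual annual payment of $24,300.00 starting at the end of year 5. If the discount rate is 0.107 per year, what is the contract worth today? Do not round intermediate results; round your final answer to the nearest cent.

$156910.74

PV of 4-year annuity: $1,820.00 × [1 − (1+0.107)^−4] / 0.107 = 5682.80935
Perpetuity value at year 4: $24,300.00 / 0.107 = 227102.80374
PV of perpetuity: 227102.80374 / (1+0.107)^4 = 151227.93167
Total PV = 5682.80935 + 151227.93167 = 156910.74102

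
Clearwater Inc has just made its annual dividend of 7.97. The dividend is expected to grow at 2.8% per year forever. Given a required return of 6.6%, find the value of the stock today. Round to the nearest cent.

D₁ = D₀ × (1 + g) = 7.97 × 1.028 = 8.1932
Growing perpetuity: P = D₁ / (r − g) = 8.1932 / (0.066 − 0.028) = 215.61

215.61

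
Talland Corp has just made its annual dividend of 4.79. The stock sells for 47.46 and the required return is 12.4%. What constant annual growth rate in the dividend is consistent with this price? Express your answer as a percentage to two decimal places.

P = D₀(1+g)/(r−g) ⇒ P(r−g) = D₀(1+g) ⇒ g(P+D₀) = P·r − D₀
g = (P·r − D₀)/(P + D₀) = (47.46×0.124 − 4.79) / (47.46 + 4.79) = 0.020958

2.10%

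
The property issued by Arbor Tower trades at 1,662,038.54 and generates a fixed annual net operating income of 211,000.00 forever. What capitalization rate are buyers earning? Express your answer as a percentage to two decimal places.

12.70%

P = C/r ⇒ r = C/P = 211,000.00/1,662,038.54 = 0.126953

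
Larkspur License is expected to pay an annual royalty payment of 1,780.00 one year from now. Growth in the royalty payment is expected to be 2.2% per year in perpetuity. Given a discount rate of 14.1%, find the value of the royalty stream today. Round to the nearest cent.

14957.98

Growing perpetuity: P = D₁ / (r − g) = 1,780.0000 / (0.141 − 0.022) = 14,957.98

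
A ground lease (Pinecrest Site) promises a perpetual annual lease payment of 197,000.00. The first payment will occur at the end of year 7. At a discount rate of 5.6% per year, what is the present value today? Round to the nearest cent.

2536849.42

Value at end of year 6: C / r = 197,000.00 / 0.056 = 3,517,857.1429
Discount to today: PV = 3,517,857.1429 / (1 + 0.056)^6 = 3,517,857.1429 / 1.386703 = 2,536,849.42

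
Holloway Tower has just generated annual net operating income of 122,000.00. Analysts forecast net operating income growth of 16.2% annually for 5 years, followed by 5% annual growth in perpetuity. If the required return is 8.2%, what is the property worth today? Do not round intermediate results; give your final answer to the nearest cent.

D_1 = 141764.00000
D_2 = 164729.76800
D_3 = 191415.99042
D_4 = 222425.38086
D_5 = 258458.29256
Terminal value at year 5: TV = D_5×(1+g_2)/(r−g_2) = 271381.20719/0.032 = 8480662.72473
P_0 = D_1/(1+r)^1 + D_2/(1+r)^2 + D_3/(1+r)^3 + D_4/(1+r)^4 + D_5/(1+r)^5 + TV/(1+r)^5
    = 131020.33272 + 140707.60316 + 151111.12280 + 162283.84907 + 174282.65492 + 5718649.61445 = 6478055.17711

6478055.18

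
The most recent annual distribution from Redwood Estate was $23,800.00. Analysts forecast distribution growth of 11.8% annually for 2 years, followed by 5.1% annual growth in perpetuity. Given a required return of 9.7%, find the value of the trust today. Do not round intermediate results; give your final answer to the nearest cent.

$613772.30

D_1 = 26608.40000
D_2 = 29748.19120
Terminal value at year 2: TV = D_2×(1+g_2)/(r−g_2) = 31265.34895/0.046 = 679681.49894
P_0 = D_1/(1+r)^1 + D_2/(1+r)^2 + TV/(1+r)^2
    = 24255.60620 + 24719.93412 + 564796.75567 = 613772.29599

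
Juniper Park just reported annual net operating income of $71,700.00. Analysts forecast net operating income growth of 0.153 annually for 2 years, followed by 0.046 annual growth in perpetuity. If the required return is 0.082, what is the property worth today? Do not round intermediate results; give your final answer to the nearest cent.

D_1 = 82670.10000
D_2 = 95318.62530
Terminal value at year 2: TV = D_2×(1+g_2)/(r−g_2) = 99703.28206/0.036 = 2769535.61288
P_0 = D_1/(1+r)^1 + D_2/(1+r)^2 + TV/(1+r)^2
    = 76404.89834 + 81418.52845 + 2365660.57660 = 2523484.00339

$2523484.00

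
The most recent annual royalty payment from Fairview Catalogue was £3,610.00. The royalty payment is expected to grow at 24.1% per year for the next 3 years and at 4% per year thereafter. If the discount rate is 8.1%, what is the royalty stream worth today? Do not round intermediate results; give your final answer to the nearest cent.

D_1 = 4480.01000
D_2 = 5559.69241
D_3 = 6899.57828
Terminal value at year 3: TV = D_3×(1+g_2)/(r−g_2) = 7175.56141/0.041 = 175013.69298
P_0 = D_1/(1+r)^1 + D_2/(1+r)^2 + D_3/(1+r)^3 + TV/(1+r)^3
    = 4144.32007 + 4757.72545 + 5461.92163 + 138546.30480 = 152910.27196

£152910.27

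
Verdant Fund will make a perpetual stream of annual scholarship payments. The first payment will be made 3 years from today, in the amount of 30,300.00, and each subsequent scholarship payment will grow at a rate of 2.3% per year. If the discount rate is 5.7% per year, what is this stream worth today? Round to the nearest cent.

797652.51

Value at end of year 2: C₁ / (r − g) = 30,300.00 / (0.057 − 0.023) = 891,176.4706
Discount to today: PV = 891,176.4706 / (1 + 0.057)^2 = 891,176.4706 / 1.117249 = 797,652.51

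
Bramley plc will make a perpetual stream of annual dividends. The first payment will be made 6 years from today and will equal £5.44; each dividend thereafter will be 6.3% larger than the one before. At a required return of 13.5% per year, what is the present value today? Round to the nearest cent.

£40.11

Value at end of year 5: C₁ / (r − g) = £5.44 / (0.135 − 0.063) = £75.5556
Discount to today: PV = £75.5556 / (1 + 0.135)^5 = £75.5556 / 1.883559 = £40.11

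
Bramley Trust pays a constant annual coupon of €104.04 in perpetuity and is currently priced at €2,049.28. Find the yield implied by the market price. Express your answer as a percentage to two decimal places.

P = C/r ⇒ r = C/P = €104.04/€2,049.28 = 0.050769

5.08%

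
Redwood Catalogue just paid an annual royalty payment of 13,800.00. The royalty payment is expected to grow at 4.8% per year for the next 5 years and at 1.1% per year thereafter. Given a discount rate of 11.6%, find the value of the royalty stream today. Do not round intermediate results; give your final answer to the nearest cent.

154400.65

D_1 = 14462.40000
D_2 = 15156.59520
D_3 = 15884.11177
D_4 = 16646.54913
D_5 = 17445.58349
Terminal value at year 5: TV = D_5×(1+g_2)/(r−g_2) = 17637.48491/0.105 = 167976.04678
P_0 = D_1/(1+r)^1 + D_2/(1+r)^2 + D_3/(1+r)^3 + D_4/(1+r)^4 + D_5/(1+r)^5 + TV/(1+r)^5
    = 12959.13978 + 12169.51478 + 11428.00313 + 10731.67319 + 10077.77195 + 97034.54710 = 154400.64993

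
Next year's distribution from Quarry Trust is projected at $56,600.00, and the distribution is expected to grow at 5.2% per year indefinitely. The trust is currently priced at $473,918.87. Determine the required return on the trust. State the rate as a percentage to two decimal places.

17.14%

P = D₁/(r − g) ⇒ r = D₁/P + g = $56,600.0000/$473,918.87 + 0.052 = 0.119430 + 0.052 = 0.171430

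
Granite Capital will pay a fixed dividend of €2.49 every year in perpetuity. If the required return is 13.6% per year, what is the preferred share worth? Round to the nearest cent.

Level perpetuity: PV = C / r = €2.49 / 0.136 = €18.31

€18.31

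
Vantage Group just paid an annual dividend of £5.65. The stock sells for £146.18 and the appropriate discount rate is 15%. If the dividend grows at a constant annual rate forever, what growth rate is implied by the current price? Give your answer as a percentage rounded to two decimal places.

P = D₀(1+g)/(r−g) ⇒ P(r−g) = D₀(1+g) ⇒ g(P+D₀) = P·r − D₀
g = (P·r − D₀)/(P + D₀) = (£146.18×0.15 − £5.65) / (£146.18 + £5.65) = 0.107205

10.72%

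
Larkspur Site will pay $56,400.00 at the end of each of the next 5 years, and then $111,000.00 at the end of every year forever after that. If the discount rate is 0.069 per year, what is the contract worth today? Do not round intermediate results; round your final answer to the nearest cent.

$1384224.17

PV of 5-year annuity: $56,400.00 × [1 − (1+0.069)^−5] / 0.069 = 231871.63729
Perpetuity value at year 5: $111,000.00 / 0.069 = 1608695.65217
PV of perpetuity: 1608695.65217 / (1+0.069)^5 = 1152352.53624
Total PV = 231871.63729 + 1152352.53624 = 1384224.17353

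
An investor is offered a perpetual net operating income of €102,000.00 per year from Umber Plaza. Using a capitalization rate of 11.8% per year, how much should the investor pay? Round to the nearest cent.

Level perpetuity: PV = C / r = €102,000.00 / 0.118 = €864,406.78

€864406.78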